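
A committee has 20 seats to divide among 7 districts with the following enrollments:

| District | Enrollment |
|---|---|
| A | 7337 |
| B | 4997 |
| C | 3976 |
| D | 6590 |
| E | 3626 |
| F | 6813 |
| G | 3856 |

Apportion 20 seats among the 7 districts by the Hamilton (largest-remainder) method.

The standard divisor is 37195/20 ≈ 1859.75.
Standard quotas: A 3.9452, B 2.6869, C 2.1379, D 3.5435, E 1.9497, F 3.6634, G 2.0734.
Lower quotas: A 3, B 2, C 2, D 3, E 1, F 3, G 2 (sum 16, leaving 4 seats).
Remainders in descending order: E 0.9497, A 0.9452, B 0.6869, F 0.6634, D 0.5435, C 0.1379, G 0.0734.
The surplus seats go to E, A, B, F.

A=4, B=3, C=2, D=3, E=2, F=4, G=2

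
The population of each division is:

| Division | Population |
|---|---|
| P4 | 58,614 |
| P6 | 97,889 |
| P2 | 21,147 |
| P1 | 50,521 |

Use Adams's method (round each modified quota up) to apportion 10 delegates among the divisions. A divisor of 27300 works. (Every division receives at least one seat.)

With modified divisor 27300: modified quotas P4 2.147, P6 3.586, P2 0.775, P1 1.851.
Rounding up: P4 3, P6 4, P2 1, P1 2 (total 10).

P4 3, P6 4, P2 1, P1 2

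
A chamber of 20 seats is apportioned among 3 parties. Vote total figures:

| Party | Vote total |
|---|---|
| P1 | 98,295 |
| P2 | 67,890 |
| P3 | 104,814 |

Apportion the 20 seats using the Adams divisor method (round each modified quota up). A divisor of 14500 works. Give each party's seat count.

With modified divisor 14500: modified quotas P1 6.779, P2 4.682, P3 7.229.
Rounding up: P1 7, P2 5, P3 8 (total 20).

P1: 7; P2: 5; P3: 8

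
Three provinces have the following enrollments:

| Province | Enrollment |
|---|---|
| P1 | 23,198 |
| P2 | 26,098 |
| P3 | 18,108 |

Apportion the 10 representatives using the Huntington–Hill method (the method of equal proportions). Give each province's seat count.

P1 3, P2 4, P3 3

With divisor 7045: modified quotas P1 3.293, P2 3.704, P3 2.570.
Geometric-mean thresholds: P1 √(3·4)=3.464, P2 √(3·4)=3.464, P3 √(2·3)=2.449.
Each quota rounded against its threshold gives P1 3, P2 4, P3 3 (total 10).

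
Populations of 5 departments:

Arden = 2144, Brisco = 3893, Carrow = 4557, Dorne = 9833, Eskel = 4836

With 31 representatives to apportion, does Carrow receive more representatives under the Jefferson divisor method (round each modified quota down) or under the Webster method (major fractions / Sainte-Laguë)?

Jefferson

Jefferson: Arden 2, Brisco 5, Carrow 6, Dorne 12, Eskel 6.
Webster: Arden 3, Brisco 5, Carrow 5, Dorne 12, Eskel 6.
Carrow gets 6 under Jefferson and 5 under Webster.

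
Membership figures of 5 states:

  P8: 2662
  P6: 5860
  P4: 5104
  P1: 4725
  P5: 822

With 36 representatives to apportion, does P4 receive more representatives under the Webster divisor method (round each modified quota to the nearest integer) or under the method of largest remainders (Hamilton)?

Webster: P8 5, P6 11, P4 9, P1 9, P5 2.
Hamilton: P8 5, P6 11, P4 10, P1 9, P5 1.
P4 gets 9 under Webster and 10 under Hamilton.

Hamilton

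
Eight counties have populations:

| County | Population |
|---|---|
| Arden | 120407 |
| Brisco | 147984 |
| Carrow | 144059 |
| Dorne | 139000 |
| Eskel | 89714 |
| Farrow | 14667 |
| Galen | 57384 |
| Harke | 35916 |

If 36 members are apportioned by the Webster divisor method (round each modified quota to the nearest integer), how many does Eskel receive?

4

Standard divisor 749131/36 ≈ 20809.194; standard quotas: Arden 5.786, Brisco 7.111, Carrow 6.923, Dorne 6.680, Eskel 4.311, Farrow 0.705, Galen 2.758, Harke 1.726.
Rounding to the nearest integer gives 6, 7, 7, 7, 4, 1, 3, 2 = 37 seats, so the divisor must be adjusted.
With modified divisor 21600: modified quotas Arden 5.574, Brisco 6.851, Carrow 6.669, Dorne 6.435, Eskel 4.153, Farrow 0.679, Galen 2.657, Harke 1.663.
Rounding to the nearest integer: Arden 6, Brisco 7, Carrow 7, Dorne 6, Eskel 4, Farrow 1, Galen 3, Harke 2 (total 36).
Eskel receives 4.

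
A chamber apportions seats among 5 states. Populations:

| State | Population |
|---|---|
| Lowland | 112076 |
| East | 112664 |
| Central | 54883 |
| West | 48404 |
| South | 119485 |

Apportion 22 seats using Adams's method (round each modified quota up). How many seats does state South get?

6

Standard divisor 447512/22 ≈ 20341.455; standard quotas: Lowland 5.510, East 5.539, Central 2.698, West 2.380, South 5.874.
Rounding up gives 6, 6, 3, 3, 6 = 24 seats, so the divisor must be adjusted.
With modified divisor 23200: modified quotas Lowland 4.831, East 4.856, Central 2.366, West 2.086, South 5.150.
Rounding up: Lowland 5, East 5, Central 3, West 3, South 6 (total 22).
South receives 6.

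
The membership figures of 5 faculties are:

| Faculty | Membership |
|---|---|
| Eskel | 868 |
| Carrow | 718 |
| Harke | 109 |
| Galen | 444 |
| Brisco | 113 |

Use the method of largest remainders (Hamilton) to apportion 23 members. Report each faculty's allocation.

The standard divisor is 2252/23 ≈ 97.913.
Standard quotas: Eskel 8.865, Carrow 7.333, Harke 1.113, Galen 4.535, Brisco 1.154.
Lower quotas: Eskel 8, Carrow 7, Harke 1, Galen 4, Brisco 1 (sum 21, leaving 2 seats).
Remainders in descending order: Eskel 0.865, Galen 0.535, Carrow 0.333, Brisco 0.154, Harke 0.113.
The surplus seats go to Eskel, Galen.

Eskel: 9, Carrow: 7, Harke: 1, Galen: 5, Brisco: 1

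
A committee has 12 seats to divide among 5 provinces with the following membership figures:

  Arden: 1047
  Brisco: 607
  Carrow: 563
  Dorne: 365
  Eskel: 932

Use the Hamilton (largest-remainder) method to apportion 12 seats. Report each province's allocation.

Total 3514; standard divisor 3514/12 ≈ 292.833.
Standard quotas: Arden 3.575, Brisco 2.073, Carrow 1.923, Dorne 1.246, Eskel 3.183.
Lower quotas: Arden 3, Brisco 2, Carrow 1, Dorne 1, Eskel 3 (sum 10, leaving 2 seats).
Remainders in descending order: Carrow 0.923, Arden 0.575, Dorne 0.246, Eskel 0.183, Brisco 0.073.
Largest remainders: Carrow, Arden receive the extra seats.

Arden=4, Brisco=2, Carrow=2, Dorne=1, Eskel=3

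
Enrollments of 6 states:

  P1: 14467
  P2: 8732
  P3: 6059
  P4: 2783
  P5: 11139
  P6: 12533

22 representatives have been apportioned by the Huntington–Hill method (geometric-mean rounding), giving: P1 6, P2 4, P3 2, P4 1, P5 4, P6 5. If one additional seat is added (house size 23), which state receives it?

P5

Priority for the next seat is population ÷ (√(s·(s+1))).
Priorities: P1 2232.307, P2 1952.535, P3 2473.576, P4 1967.878, P5 2490.756, P6 2288.202.
Highest priority: P5.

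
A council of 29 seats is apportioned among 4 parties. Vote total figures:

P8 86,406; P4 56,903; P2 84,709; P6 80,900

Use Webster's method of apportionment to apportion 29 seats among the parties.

Standard divisor 308918/29 ≈ 10652.345; standard quotas: P8 8.111, P4 5.342, P2 7.952, P6 7.595.
Rounding to the nearest integer gives P8 8, P4 5, P2 8, P6 8 — total 29, matching the house size, so no adjustment is needed.

P8=8, P4=5, P2=8, P6=8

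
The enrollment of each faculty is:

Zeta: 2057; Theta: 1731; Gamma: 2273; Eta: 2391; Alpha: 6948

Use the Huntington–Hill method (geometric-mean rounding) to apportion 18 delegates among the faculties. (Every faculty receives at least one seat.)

Zeta: 2; Theta: 2; Gamma: 3; Eta: 3; Alpha: 8

With divisor 884: modified quotas Zeta 2.327, Theta 1.958, Gamma 2.571, Eta 2.705, Alpha 7.860.
Geometric-mean thresholds: Zeta √(2·3)=2.449, Theta √(1·2)=1.414, Gamma √(2·3)=2.449, Eta √(2·3)=2.449, Alpha √(7·8)=7.483.
Each quota rounded against its threshold gives Zeta 2, Theta 2, Gamma 3, Eta 3, Alpha 8 (total 18).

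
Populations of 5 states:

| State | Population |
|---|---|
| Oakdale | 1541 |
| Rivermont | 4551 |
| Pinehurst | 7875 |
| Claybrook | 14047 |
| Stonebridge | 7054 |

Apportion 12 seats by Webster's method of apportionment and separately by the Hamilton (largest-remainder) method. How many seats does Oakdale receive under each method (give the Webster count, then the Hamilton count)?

Webster: Oakdale 1, Rivermont 1, Pinehurst 3, Claybrook 5, Stonebridge 2.
Hamilton: Oakdale 0, Rivermont 2, Pinehurst 3, Claybrook 5, Stonebridge 2.
Oakdale gets 1 under Webster and 0 under Hamilton.

1 and 0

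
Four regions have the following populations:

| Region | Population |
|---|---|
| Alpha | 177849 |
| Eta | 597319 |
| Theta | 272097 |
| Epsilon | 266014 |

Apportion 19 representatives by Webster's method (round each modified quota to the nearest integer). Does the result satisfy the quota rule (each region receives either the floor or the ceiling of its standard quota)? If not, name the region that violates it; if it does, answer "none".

Standard quotas: Alpha 2.573, Eta 8.642, Theta 3.937, Epsilon 3.849.
Webster allocation: Alpha 3, Eta 8, Theta 4, Epsilon 4.
Every allocation lies between the lower and upper quota.

none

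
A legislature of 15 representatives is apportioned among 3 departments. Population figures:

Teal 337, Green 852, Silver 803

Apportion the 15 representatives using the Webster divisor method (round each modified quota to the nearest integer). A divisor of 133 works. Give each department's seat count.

Teal 3, Green 6, Silver 6

With modified divisor 133: modified quotas Teal 2.534, Green 6.406, Silver 6.038.
Rounding to the nearest integer: Teal 3, Green 6, Silver 6 (total 15).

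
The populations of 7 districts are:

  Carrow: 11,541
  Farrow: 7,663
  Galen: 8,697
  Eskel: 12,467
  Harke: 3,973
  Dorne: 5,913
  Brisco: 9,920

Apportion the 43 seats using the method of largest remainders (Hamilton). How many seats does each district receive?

The standard divisor is 60174/43 ≈ 1399.395.
Standard quotas: Carrow 8.2471, Farrow 5.4759, Galen 6.2148, Eskel 8.9088, Harke 2.8391, Dorne 4.2254, Brisco 7.0888.
Lower quotas: Carrow 8, Farrow 5, Galen 6, Eskel 8, Harke 2, Dorne 4, Brisco 7 (sum 40, leaving 3 seats).
Remainders in descending order: Eskel 0.9088, Harke 0.8391, Farrow 0.4759, Carrow 0.2471, Dorne 0.2254, Galen 0.2148, Brisco 0.0888.
Largest remainders: Eskel, Harke, Farrow receive the extra seats.

Carrow=8; Farrow=6; Galen=6; Eskel=9; Harke=3; Dorne=4; Brisco=7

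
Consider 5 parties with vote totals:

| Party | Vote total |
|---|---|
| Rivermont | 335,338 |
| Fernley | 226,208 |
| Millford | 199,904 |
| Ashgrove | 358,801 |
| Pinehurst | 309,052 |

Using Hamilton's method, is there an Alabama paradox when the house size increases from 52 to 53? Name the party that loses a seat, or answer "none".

Millford

At 52 seats: Rivermont 12, Fernley 8, Millford 8, Ashgrove 13, Pinehurst 11.
At 53 seats: Rivermont 13, Fernley 8, Millford 7, Ashgrove 13, Pinehurst 12.
Millford drops from 8 to 7.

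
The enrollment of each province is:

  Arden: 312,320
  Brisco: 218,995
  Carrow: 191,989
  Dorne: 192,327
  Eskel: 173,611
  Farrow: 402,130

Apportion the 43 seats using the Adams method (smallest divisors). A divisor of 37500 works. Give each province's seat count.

With modified divisor 37500: modified quotas Arden 8.329, Brisco 5.840, Carrow 5.120, Dorne 5.129, Eskel 4.630, Farrow 10.723.
Rounding up: Arden 9, Brisco 6, Carrow 6, Dorne 6, Eskel 5, Farrow 11 (total 43).

Arden 9, Brisco 6, Carrow 6, Dorne 6, Eskel 5, Farrow 11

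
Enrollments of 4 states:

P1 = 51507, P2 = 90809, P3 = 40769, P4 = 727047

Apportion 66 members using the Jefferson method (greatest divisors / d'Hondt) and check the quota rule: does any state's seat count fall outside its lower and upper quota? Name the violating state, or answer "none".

Standard quotas: P1 3.735, P2 6.585, P3 2.956, P4 52.723.
Jefferson allocation: P1 3, P2 6, P3 3, P4 54.
P4 has quota 52.723 (lower 52, upper 53) but receives 54 — outside the quota interval.

P4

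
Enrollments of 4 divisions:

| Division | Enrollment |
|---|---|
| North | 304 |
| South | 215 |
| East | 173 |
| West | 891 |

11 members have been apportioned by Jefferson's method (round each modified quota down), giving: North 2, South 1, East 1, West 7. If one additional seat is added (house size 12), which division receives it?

Priority for the next seat is population ÷ (current seats + 1).
Priorities: North 101.333, South 107.500, East 86.500, West 111.375.
Highest priority: West.

West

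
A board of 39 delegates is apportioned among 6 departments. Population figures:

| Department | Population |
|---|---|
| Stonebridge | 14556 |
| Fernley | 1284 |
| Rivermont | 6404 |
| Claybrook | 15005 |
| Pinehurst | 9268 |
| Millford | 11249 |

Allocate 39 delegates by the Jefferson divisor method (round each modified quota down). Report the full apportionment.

Standard divisor 57766/39 ≈ 1481.179; standard quotas: Stonebridge 9.827, Fernley 0.867, Rivermont 4.324, Claybrook 10.130, Pinehurst 6.257, Millford 7.595.
Rounding down gives 9, 0, 4, 10, 6, 7 = 36 seats, so the divisor must be adjusted.
With modified divisor 1340: modified quotas Stonebridge 10.863, Fernley 0.958, Rivermont 4.779, Claybrook 11.198, Pinehurst 6.916, Millford 8.395.
Rounding down: Stonebridge 10, Fernley 0, Rivermont 4, Claybrook 11, Pinehurst 6, Millford 8 (total 39).

Stonebridge: 10, Fernley: 0, Rivermont: 4, Claybrook: 11, Pinehurst: 6, Millford: 8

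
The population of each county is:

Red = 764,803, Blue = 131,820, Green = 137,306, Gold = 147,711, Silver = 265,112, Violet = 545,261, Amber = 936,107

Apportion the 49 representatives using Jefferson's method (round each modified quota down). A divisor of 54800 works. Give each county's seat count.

Red 13, Blue 2, Green 2, Gold 2, Silver 4, Violet 9, Amber 17

With modified divisor 54800: modified quotas Red 13.956, Blue 2.405, Green 2.506, Gold 2.695, Silver 4.838, Violet 9.950, Amber 17.082.
Rounding down: Red 13, Blue 2, Green 2, Gold 2, Silver 4, Violet 9, Amber 17 (total 49).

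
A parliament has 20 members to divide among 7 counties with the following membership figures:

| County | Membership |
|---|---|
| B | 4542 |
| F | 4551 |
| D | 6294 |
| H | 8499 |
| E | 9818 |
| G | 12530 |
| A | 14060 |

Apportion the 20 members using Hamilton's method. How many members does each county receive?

The standard divisor is 60294/20 ≈ 3014.7.
Standard quotas: B 1.5066, F 1.5096, D 2.0878, H 2.8192, E 3.2567, G 4.1563, A 4.6638.
Lower quotas: B 1, F 1, D 2, H 2, E 3, G 4, A 4 (sum 17, leaving 3 seats).
Remainders in descending order: H 0.8192, A 0.6638, F 0.5096, B 0.5066, E 0.2567, G 0.1563, D 0.0878.
Largest remainders: H, A, F receive the extra seats.

B 1; F 2; D 2; H 3; E 3; G 4; A 5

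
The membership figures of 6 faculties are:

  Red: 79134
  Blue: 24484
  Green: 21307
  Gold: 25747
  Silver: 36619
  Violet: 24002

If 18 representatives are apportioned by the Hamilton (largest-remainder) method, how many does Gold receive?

Total 211293; standard divisor 211293/18 ≈ 11738.5.
Standard quotas: Red 6.7414, Blue 2.0858, Green 1.8151, Gold 2.1934, Silver 3.1196, Violet 2.0447.
Lower quotas: Red 6, Blue 2, Green 1, Gold 2, Silver 3, Violet 2 (sum 16, leaving 2 seats).
Remainders in descending order: Green 0.8151, Red 0.7414, Gold 0.1934, Silver 0.1196, Blue 0.0858, Violet 0.0447.
The surplus seats go to Green, Red.
Gold receives 2.

2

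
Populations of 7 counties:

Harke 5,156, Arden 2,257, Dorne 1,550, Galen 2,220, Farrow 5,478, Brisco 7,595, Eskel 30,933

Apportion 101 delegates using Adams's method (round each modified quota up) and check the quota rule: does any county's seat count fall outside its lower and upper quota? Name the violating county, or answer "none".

Standard quotas: Harke 9.436, Arden 4.130, Dorne 2.837, Galen 4.063, Farrow 10.025, Brisco 13.899, Eskel 56.610.
Adams allocation: Harke 10, Arden 5, Dorne 3, Galen 4, Farrow 10, Brisco 14, Eskel 55.
Eskel has quota 56.610 (lower 56, upper 57) but receives 55 — outside the quota interval.

Eskel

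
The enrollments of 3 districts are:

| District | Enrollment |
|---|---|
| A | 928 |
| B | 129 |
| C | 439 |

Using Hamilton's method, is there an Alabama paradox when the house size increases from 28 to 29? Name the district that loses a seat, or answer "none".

At 28 seats: A 17, B 3, C 8.
At 29 seats: A 18, B 2, C 9.
B drops from 3 to 2.

B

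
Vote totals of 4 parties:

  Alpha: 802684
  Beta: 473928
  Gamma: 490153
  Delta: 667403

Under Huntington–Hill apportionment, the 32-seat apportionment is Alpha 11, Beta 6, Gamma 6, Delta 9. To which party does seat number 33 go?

Priority for the next seat is population ÷ (√(s·(s+1))).
Priorities: Alpha 69864.675, Beta 73128.678, Gamma 75632.250, Delta 70350.453.
Highest priority: Gamma.

Gamma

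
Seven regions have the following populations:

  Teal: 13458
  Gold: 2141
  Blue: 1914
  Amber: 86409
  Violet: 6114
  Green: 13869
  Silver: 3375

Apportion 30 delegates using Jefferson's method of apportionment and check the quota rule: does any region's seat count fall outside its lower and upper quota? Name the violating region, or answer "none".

Amber

Standard quotas: Teal 3.172, Gold 0.505, Blue 0.451, Amber 20.367, Violet 1.441, Green 3.269, Silver 0.795.
Jefferson allocation: Teal 3, Gold 0, Blue 0, Amber 23, Violet 1, Green 3, Silver 0.
Amber has quota 20.367 (lower 20, upper 21) but receives 23 — outside the quota interval.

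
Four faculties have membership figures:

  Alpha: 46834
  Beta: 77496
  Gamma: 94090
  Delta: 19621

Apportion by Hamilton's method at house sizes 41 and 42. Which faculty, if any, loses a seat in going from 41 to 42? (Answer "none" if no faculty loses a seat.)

At 41 seats: Alpha 8, Beta 13, Gamma 16, Delta 4.
At 42 seats: Alpha 8, Beta 14, Gamma 17, Delta 3.
Delta drops from 4 to 3.

Delta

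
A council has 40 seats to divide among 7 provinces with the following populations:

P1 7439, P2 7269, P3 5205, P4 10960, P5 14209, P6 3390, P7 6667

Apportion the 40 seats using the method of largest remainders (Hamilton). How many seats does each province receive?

The standard divisor is 55139/40 ≈ 1378.475.
Standard quotas: P1 5.3965, P2 5.2732, P3 3.7759, P4 7.9508, P5 10.3078, P6 2.4592, P7 4.8365.
Lower quotas: P1 5, P2 5, P3 3, P4 7, P5 10, P6 2, P7 4 (sum 36, leaving 4 seats).
Remainders in descending order: P4 0.9508, P7 0.8365, P3 0.7759, P6 0.4592, P1 0.3965, P5 0.3078, P2 0.2732.
Largest remainders: P4, P7, P3, P6 receive the extra seats.

P1: 5; P2: 5; P3: 4; P4: 8; P5: 10; P6: 3; P7: 5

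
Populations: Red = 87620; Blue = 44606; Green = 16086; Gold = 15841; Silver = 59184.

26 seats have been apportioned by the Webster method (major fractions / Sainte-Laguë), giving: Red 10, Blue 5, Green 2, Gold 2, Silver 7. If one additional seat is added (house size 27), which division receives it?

Red

Priority for the next seat is population ÷ (current seats + 0.5).
Priorities: Red 8344.762, Blue 8110.182, Green 6434.400, Gold 6336.400, Silver 7891.200.
Highest priority: Red.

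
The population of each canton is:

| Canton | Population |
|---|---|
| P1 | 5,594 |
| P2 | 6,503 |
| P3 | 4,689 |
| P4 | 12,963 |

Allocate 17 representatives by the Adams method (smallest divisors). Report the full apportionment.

Standard divisor 29749/17 ≈ 1749.941; standard quotas: P1 3.197, P2 3.716, P3 2.680, P4 7.408.
Rounding up gives 4, 4, 3, 8 = 19 seats, so the divisor must be adjusted.
With modified divisor 2000: modified quotas P1 2.797, P2 3.252, P3 2.345, P4 6.481.
Rounding up: P1 3, P2 4, P3 3, P4 7 (total 17).

P1=3, P2=4, P3=3, P4=7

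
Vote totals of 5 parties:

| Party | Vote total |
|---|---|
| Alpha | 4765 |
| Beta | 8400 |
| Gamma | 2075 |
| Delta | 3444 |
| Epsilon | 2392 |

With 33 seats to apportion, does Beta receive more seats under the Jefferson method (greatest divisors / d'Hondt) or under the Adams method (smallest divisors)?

Jefferson

Jefferson: Alpha 7, Beta 14, Gamma 3, Delta 5, Epsilon 4.
Adams: Alpha 7, Beta 13, Gamma 4, Delta 5, Epsilon 4.
Beta gets 14 under Jefferson and 13 under Adams.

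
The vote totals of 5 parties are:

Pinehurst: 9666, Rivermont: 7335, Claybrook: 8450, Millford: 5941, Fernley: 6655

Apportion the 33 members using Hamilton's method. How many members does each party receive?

Pinehurst=9, Rivermont=6, Claybrook=7, Millford=5, Fernley=6

The standard divisor is 38047/33 ≈ 1152.939.
Standard quotas: Pinehurst 8.3838, Rivermont 6.3620, Claybrook 7.3291, Millford 5.1529, Fernley 5.7722.
Lower quotas: Pinehurst 8, Rivermont 6, Claybrook 7, Millford 5, Fernley 5 (sum 31, leaving 2 seats).
Remainders in descending order: Fernley 0.7722, Pinehurst 0.3838, Rivermont 0.3620, Claybrook 0.3291, Millford 0.1529.
Largest remainders: Fernley, Pinehurst receive the extra seats.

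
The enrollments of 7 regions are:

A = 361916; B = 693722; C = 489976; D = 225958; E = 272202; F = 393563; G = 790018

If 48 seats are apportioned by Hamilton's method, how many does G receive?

Standard divisor: 3227355 ÷ 48 ≈ 67236.562.
Standard quotas: A 5.3827, B 10.3176, C 7.2873, D 3.3606, E 4.0484, F 5.8534, G 11.7498.
Lower quotas: A 5, B 10, C 7, D 3, E 4, F 5, G 11 (sum 45, leaving 3 seats).
Remainders in descending order: F 0.8534, G 0.7498, A 0.3827, D 0.3606, B 0.3176, C 0.2873, E 0.0484.
Largest remainders: F, G, A receive the extra seats.
G receives 12.

12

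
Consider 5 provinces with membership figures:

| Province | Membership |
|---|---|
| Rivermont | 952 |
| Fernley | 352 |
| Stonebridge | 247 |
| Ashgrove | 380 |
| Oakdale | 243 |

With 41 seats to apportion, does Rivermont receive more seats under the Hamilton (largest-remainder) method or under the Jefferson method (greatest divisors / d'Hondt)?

Hamilton: Rivermont 18, Fernley 7, Stonebridge 5, Ashgrove 7, Oakdale 4.
Jefferson: Rivermont 19, Fernley 7, Stonebridge 4, Ashgrove 7, Oakdale 4.
Rivermont gets 18 under Hamilton and 19 under Jefferson.

Jefferson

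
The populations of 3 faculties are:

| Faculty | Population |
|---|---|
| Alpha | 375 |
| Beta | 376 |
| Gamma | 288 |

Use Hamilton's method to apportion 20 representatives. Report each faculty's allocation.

The standard divisor is 1039/20 ≈ 51.95.
Standard quotas: Alpha 7.218, Beta 7.238, Gamma 5.544.
Lower quotas: Alpha 7, Beta 7, Gamma 5 (sum 19, leaving 1 seat).
Remainders in descending order: Gamma 0.544, Beta 0.238, Alpha 0.218.
The surplus seat goes to Gamma.

Alpha: 7, Beta: 7, Gamma: 6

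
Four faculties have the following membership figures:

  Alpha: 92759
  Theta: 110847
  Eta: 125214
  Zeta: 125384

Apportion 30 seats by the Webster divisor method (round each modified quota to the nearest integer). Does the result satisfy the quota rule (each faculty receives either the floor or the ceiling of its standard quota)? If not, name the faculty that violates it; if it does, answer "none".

Standard quotas: Alpha 6.127, Theta 7.321, Eta 8.270, Zeta 8.282.
Webster allocation: Alpha 6, Theta 8, Eta 8, Zeta 8.
Every allocation lies between the lower and upper quota.

none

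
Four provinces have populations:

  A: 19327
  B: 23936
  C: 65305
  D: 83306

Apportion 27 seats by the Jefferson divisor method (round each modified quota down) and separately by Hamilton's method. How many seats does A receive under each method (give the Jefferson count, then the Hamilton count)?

2 and 3

Jefferson: A 2, B 3, C 10, D 12.
Hamilton: A 3, B 3, C 9, D 12.
A gets 2 under Jefferson and 3 under Hamilton.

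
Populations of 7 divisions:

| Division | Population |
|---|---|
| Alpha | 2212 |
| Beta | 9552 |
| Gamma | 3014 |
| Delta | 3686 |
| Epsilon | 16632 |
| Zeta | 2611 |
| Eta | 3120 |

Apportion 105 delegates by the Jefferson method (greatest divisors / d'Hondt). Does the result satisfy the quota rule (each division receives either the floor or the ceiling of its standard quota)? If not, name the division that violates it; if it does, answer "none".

Epsilon

Standard quotas: Alpha 5.689, Beta 24.566, Gamma 7.751, Delta 9.480, Epsilon 42.775, Zeta 6.715, Eta 8.024.
Jefferson allocation: Alpha 5, Beta 25, Gamma 8, Delta 9, Epsilon 44, Zeta 6, Eta 8.
Epsilon has quota 42.775 (lower 42, upper 43) but receives 44 — outside the quota interval.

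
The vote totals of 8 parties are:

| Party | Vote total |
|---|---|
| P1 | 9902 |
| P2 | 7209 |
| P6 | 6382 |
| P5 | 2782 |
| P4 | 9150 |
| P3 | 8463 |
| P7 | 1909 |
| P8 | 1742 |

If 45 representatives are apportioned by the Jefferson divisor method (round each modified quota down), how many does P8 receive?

Standard divisor 47539/45 ≈ 1056.422; standard quotas: P1 9.373, P2 6.824, P6 6.041, P5 2.633, P4 8.661, P3 8.011, P7 1.807, P8 1.649.
Rounding down gives 9, 6, 6, 2, 8, 8, 1, 1 = 41 seats, so the divisor must be adjusted.
With modified divisor 944.58: modified quotas P1 10.483, P2 7.632, P6 6.756, P5 2.945, P4 9.687, P3 8.960, P7 2.021, P8 1.844.
Rounding down: P1 10, P2 7, P6 6, P5 2, P4 9, P3 8, P7 2, P8 1 (total 45).
P8 receives 1.

1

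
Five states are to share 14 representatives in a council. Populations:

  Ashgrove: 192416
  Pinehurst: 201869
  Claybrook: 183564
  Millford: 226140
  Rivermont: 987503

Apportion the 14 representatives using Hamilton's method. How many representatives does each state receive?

Ashgrove: 1, Pinehurst: 2, Claybrook: 1, Millford: 2, Rivermont: 8

Standard divisor: 1791492 ÷ 14 ≈ 127963.714.
Standard quotas: Ashgrove 1.5037, Pinehurst 1.5775, Claybrook 1.4345, Millford 1.7672, Rivermont 7.7171.
Lower quotas: Ashgrove 1, Pinehurst 1, Claybrook 1, Millford 1, Rivermont 7 (sum 11, leaving 3 seats).
Remainders in descending order: Millford 0.7672, Rivermont 0.7171, Pinehurst 0.5775, Ashgrove 0.5037, Claybrook 0.4345.
Largest remainders: Millford, Rivermont, Pinehurst receive the extra seats.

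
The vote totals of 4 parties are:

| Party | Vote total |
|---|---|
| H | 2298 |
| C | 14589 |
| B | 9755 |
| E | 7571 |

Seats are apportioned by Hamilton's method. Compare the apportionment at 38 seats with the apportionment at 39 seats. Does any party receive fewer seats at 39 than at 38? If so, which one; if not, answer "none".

H

At 38 seats: H 3, C 16, B 11, E 8.
At 39 seats: H 2, C 17, B 11, E 9.
H drops from 3 to 2.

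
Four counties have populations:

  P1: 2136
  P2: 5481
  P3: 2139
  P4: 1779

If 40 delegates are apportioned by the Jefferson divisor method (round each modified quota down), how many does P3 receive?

7

Standard divisor 11535/40 ≈ 288.375; standard quotas: P1 7.407, P2 19.007, P3 7.417, P4 6.169.
Rounding down gives 7, 19, 7, 6 = 39 seats, so the divisor must be adjusted.
With modified divisor 270: modified quotas P1 7.911, P2 20.300, P3 7.922, P4 6.589.
Rounding down: P1 7, P2 20, P3 7, P4 6 (total 40).
P3 receives 7.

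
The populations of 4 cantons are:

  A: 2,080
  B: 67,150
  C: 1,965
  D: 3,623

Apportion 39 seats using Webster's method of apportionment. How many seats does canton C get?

1

Standard divisor 74818/39 ≈ 1918.41; standard quotas: A 1.084, B 35.003, C 1.024, D 1.889.
Rounding to the nearest integer gives A 1, B 35, C 1, D 2 — total 39, matching the house size, so no adjustment is needed.
C receives 1.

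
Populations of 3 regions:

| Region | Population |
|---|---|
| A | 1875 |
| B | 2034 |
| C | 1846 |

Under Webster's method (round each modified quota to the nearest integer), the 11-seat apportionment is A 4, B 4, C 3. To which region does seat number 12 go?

Priority for the next seat is population ÷ (current seats + 0.5).
Priorities: A 416.667, B 452.000, C 527.429.
Highest priority: C.

C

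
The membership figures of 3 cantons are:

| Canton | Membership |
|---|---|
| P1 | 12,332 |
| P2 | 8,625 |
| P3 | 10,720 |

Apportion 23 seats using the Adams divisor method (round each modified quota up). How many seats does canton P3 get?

Standard divisor 31677/23 ≈ 1377.261; standard quotas: P1 8.954, P2 6.262, P3 7.784.
Rounding up gives 9, 7, 8 = 24 seats, so the divisor must be adjusted.
With modified divisor 1500: modified quotas P1 8.221, P2 5.750, P3 7.147.
Rounding up: P1 9, P2 6, P3 8 (total 23).
P3 receives 8.

8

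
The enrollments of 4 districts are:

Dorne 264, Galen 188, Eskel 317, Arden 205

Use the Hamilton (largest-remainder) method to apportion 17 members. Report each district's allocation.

The standard divisor is 974/17 ≈ 57.294.
Standard quotas: Dorne 4.608, Galen 3.281, Eskel 5.533, Arden 3.578.
Lower quotas: Dorne 4, Galen 3, Eskel 5, Arden 3 (sum 15, leaving 2 seats).
Remainders in descending order: Dorne 0.608, Arden 0.578, Eskel 0.533, Galen 0.281.
The surplus seats go to Dorne, Arden.

Dorne=5; Galen=3; Eskel=5; Arden=4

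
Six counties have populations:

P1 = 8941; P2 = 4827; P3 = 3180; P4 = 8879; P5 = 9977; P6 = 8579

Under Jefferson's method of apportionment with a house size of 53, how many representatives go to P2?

6

Standard divisor 44383/53 ≈ 837.415; standard quotas: P1 10.677, P2 5.764, P3 3.797, P4 10.603, P5 11.914, P6 10.245.
Rounding down gives 10, 5, 3, 10, 11, 10 = 49 seats, so the divisor must be adjusted.
With modified divisor 800: modified quotas P1 11.176, P2 6.034, P3 3.975, P4 11.099, P5 12.471, P6 10.724.
Rounding down: P1 11, P2 6, P3 3, P4 11, P5 12, P6 10 (total 53).
P2 receives 6.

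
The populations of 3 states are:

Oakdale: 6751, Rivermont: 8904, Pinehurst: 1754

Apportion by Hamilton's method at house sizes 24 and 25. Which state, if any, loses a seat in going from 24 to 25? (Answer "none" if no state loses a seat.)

At 24 seats: Oakdale 9, Rivermont 12, Pinehurst 3.
At 25 seats: Oakdale 10, Rivermont 13, Pinehurst 2.
Pinehurst drops from 3 to 2.

Pinehurst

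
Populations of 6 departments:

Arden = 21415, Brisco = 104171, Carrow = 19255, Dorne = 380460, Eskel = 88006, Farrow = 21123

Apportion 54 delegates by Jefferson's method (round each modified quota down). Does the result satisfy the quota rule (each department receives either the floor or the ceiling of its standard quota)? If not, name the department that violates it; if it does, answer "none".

Dorne

Standard quotas: Arden 1.823, Brisco 8.867, Carrow 1.639, Dorne 32.383, Eskel 7.491, Farrow 1.798.
Jefferson allocation: Arden 1, Brisco 9, Carrow 1, Dorne 34, Eskel 8, Farrow 1.
Dorne has quota 32.383 (lower 32, upper 33) but receives 34 — outside the quota interval.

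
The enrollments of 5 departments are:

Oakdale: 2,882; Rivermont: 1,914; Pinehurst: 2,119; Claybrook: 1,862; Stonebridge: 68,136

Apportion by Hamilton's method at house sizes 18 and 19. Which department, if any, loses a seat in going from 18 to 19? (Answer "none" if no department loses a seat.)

none

At 18 seats: Oakdale 1, Rivermont 0, Pinehurst 1, Claybrook 0, Stonebridge 16.
At 19 seats: Oakdale 1, Rivermont 0, Pinehurst 1, Claybrook 0, Stonebridge 17.
No department's allocation decreased.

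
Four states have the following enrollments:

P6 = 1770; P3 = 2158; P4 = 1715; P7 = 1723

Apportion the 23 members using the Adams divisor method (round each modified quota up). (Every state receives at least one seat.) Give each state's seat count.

P6: 6; P3: 7; P4: 5; P7: 5

Standard divisor 7366/23 ≈ 320.261; standard quotas: P6 5.527, P3 6.738, P4 5.355, P7 5.380.
Rounding up gives 6, 7, 6, 6 = 25 seats, so the divisor must be adjusted.
With modified divisor 350: modified quotas P6 5.057, P3 6.166, P4 4.900, P7 4.923.
Rounding up: P6 6, P3 7, P4 5, P7 5 (total 23).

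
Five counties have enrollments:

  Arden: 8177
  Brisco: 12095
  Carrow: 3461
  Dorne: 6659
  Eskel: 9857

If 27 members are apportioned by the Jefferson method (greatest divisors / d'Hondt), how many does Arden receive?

Standard divisor 40249/27 ≈ 1490.704; standard quotas: Arden 5.485, Brisco 8.114, Carrow 2.322, Dorne 4.467, Eskel 6.612.
Rounding down gives 5, 8, 2, 4, 6 = 25 seats, so the divisor must be adjusted.
With modified divisor 1350: modified quotas Arden 6.057, Brisco 8.959, Carrow 2.564, Dorne 4.933, Eskel 7.301.
Rounding down: Arden 6, Brisco 8, Carrow 2, Dorne 4, Eskel 7 (total 27).
Arden receives 6.

6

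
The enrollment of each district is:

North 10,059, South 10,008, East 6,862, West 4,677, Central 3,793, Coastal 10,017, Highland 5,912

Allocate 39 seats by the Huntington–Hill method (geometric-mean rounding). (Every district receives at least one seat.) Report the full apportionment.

With divisor 1338: modified quotas North 7.518, South 7.480, East 5.129, West 3.496, Central 2.835, Coastal 7.487, Highland 4.419.
Geometric-mean thresholds: North √(7·8)=7.483, South √(7·8)=7.483, East √(5·6)=5.477, West √(3·4)=3.464, Central √(2·3)=2.449, Coastal √(7·8)=7.483, Highland √(4·5)=4.472.
Each quota rounded against its threshold gives North 8, South 7, East 5, West 4, Central 3, Coastal 8, Highland 4 (total 39).

North: 8, South: 7, East: 5, West: 4, Central: 3, Coastal: 8, Highland: 4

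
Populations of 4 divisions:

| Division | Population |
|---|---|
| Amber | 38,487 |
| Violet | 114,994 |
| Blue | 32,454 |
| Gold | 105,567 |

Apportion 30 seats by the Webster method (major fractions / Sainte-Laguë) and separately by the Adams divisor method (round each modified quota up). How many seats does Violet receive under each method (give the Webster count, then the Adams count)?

12 and 11

Webster: Amber 4, Violet 12, Blue 3, Gold 11.
Adams: Amber 4, Violet 11, Blue 4, Gold 11.
Violet gets 12 under Webster and 11 under Adams.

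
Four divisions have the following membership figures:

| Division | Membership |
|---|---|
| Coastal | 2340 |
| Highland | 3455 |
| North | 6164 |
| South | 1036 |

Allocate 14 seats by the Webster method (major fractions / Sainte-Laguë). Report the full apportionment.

Standard divisor 12995/14 ≈ 928.214; standard quotas: Coastal 2.521, Highland 3.722, North 6.641, South 1.116.
Rounding to the nearest integer gives 3, 4, 7, 1 = 15 seats, so the divisor must be adjusted.
With modified divisor 944.62: modified quotas Coastal 2.477, Highland 3.658, North 6.525, South 1.097.
Rounding to the nearest integer: Coastal 2, Highland 4, North 7, South 1 (total 14).

Coastal 2; Highland 4; North 7; South 1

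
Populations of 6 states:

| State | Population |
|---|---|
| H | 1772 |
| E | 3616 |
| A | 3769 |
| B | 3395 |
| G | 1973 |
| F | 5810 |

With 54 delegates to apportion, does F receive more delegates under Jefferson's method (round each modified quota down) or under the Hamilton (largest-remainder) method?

Jefferson: H 4, E 10, A 10, B 9, G 5, F 16.
Hamilton: H 5, E 10, A 10, B 9, G 5, F 15.
F gets 16 under Jefferson and 15 under Hamilton.

Jefferson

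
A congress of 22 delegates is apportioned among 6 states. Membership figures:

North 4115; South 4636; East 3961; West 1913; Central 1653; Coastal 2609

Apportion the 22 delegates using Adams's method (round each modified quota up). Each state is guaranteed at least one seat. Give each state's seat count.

Standard divisor 18887/22 ≈ 858.5; standard quotas: North 4.793, South 5.400, East 4.614, West 2.228, Central 1.925, Coastal 3.039.
Rounding up gives 5, 6, 5, 3, 2, 4 = 25 seats, so the divisor must be adjusted.
With modified divisor 970: modified quotas North 4.242, South 4.779, East 4.084, West 1.972, Central 1.704, Coastal 2.690.
Rounding up: North 5, South 5, East 5, West 2, Central 2, Coastal 3 (total 22).

North: 5, South: 5, East: 5, West: 2, Central: 2, Coastal: 3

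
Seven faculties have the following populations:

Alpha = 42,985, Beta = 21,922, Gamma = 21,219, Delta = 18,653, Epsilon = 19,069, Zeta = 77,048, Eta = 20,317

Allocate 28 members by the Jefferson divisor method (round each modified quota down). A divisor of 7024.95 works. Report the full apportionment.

With modified divisor 7024.95: modified quotas Alpha 6.119, Beta 3.121, Gamma 3.021, Delta 2.655, Epsilon 2.714, Zeta 10.968, Eta 2.892.
Rounding down: Alpha 6, Beta 3, Gamma 3, Delta 2, Epsilon 2, Zeta 10, Eta 2 (total 28).

Alpha 6, Beta 3, Gamma 3, Delta 2, Epsilon 2, Zeta 10, Eta 2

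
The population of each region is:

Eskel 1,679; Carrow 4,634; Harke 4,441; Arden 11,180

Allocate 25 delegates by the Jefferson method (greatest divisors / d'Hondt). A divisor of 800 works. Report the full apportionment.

With modified divisor 800: modified quotas Eskel 2.099, Carrow 5.793, Harke 5.551, Arden 13.975.
Rounding down: Eskel 2, Carrow 5, Harke 5, Arden 13 (total 25).

Eskel: 2, Carrow: 5, Harke: 5, Arden: 13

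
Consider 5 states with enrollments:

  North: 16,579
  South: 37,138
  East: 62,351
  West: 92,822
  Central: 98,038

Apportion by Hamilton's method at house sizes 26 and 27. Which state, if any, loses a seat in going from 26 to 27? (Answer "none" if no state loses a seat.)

At 26 seats: North 2, South 3, East 5, West 8, Central 8.
At 27 seats: North 1, South 3, East 6, West 8, Central 9.
North drops from 2 to 1.

North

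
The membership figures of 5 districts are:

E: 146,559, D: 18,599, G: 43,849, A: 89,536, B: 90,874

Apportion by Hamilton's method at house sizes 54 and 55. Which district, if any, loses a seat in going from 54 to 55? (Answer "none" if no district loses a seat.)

D

At 54 seats: E 20, D 3, G 6, A 12, B 13.
At 55 seats: E 21, D 2, G 6, A 13, B 13.
D drops from 3 to 2.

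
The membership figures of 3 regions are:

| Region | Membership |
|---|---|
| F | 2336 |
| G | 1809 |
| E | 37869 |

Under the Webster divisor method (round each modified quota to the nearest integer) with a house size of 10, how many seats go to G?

0

Standard divisor 42014/10 ≈ 4201.4; standard quotas: F 0.556, G 0.431, E 9.013.
Rounding to the nearest integer gives F 1, G 0, E 9 — total 10, matching the house size, so no adjustment is needed.
G receives 0.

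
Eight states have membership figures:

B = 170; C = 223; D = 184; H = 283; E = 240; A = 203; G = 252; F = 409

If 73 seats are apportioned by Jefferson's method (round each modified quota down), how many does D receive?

Standard divisor 1964/73 ≈ 26.904; standard quotas: B 6.319, C 8.289, D 6.839, H 10.519, E 8.921, A 7.545, G 9.367, F 15.202.
Rounding down gives 6, 8, 6, 10, 8, 7, 9, 15 = 69 seats, so the divisor must be adjusted.
With modified divisor 25.5: modified quotas B 6.667, C 8.745, D 7.216, H 11.098, E 9.412, A 7.961, G 9.882, F 16.039.
Rounding down: B 6, C 8, D 7, H 11, E 9, A 7, G 9, F 16 (total 73).
D receives 7.

7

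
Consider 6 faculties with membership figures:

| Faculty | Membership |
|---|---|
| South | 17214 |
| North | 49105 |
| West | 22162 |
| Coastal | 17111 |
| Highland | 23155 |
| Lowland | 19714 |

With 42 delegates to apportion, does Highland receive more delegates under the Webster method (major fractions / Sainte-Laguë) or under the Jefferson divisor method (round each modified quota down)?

Jefferson

Webster: South 5, North 14, West 6, Coastal 5, Highland 6, Lowland 6.
Jefferson: South 5, North 14, West 6, Coastal 5, Highland 7, Lowland 5.
Highland gets 6 under Webster and 7 under Jefferson.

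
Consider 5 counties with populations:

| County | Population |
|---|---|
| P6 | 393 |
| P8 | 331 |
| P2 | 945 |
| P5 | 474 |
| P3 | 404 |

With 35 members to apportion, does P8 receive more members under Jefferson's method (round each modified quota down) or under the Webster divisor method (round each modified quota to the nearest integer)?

Jefferson: P6 5, P8 4, P2 14, P5 7, P3 5.
Webster: P6 5, P8 5, P2 13, P5 6, P3 6.
P8 gets 4 under Jefferson and 5 under Webster.

Webster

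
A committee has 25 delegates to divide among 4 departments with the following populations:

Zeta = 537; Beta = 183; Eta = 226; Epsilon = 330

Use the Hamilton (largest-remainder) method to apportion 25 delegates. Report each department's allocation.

Standard divisor: 1276 ÷ 25 ≈ 51.04.
Standard quotas: Zeta 10.521, Beta 3.585, Eta 4.428, Epsilon 6.466.
Lower quotas: Zeta 10, Beta 3, Eta 4, Epsilon 6 (sum 23, leaving 2 seats).
Remainders in descending order: Beta 0.585, Zeta 0.521, Epsilon 0.466, Eta 0.428.
The surplus seats go to Beta, Zeta.

Zeta 11, Beta 4, Eta 4, Epsilon 6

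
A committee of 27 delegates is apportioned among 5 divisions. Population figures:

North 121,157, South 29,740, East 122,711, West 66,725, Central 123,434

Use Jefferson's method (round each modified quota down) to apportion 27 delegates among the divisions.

Standard divisor 463767/27 ≈ 17176.556; standard quotas: North 7.054, South 1.731, East 7.144, West 3.885, Central 7.186.
Rounding down gives 7, 1, 7, 3, 7 = 25 seats, so the divisor must be adjusted.
With modified divisor 15380: modified quotas North 7.878, South 1.934, East 7.979, West 4.338, Central 8.026.
Rounding down: North 7, South 1, East 7, West 4, Central 8 (total 27).

North 7, South 1, East 7, West 4, Central 8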